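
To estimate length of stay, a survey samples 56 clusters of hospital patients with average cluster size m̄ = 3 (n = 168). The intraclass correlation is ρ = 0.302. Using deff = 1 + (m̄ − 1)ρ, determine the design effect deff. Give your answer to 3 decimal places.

1.604

deff = 1 + (3 − 1)·0.302 = 1 + 0.604 = 1.604.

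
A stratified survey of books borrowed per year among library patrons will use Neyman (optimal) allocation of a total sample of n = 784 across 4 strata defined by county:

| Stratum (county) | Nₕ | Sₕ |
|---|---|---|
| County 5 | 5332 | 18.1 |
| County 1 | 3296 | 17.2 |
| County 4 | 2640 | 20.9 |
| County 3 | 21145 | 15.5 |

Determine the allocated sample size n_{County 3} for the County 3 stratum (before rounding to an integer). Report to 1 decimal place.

479.3

Neyman allocation: nₕ = n·NₕSₕ / Σⱼ NⱼSⱼ.
Σ NⱼSⱼ = 5332·18.1 + 3296·17.2 + 2640·20.9 + 21145·15.5 = 536123.9.
n_{County 3} = 784·21145·15.5 / 536123.9 = 479.3.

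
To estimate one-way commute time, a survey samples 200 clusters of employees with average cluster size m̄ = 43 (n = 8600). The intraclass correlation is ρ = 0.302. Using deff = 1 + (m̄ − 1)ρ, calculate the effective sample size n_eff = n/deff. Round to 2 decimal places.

628.47

deff = 1 + (43 − 1)·0.302 = 1 + 12.684 = 13.684.
n_eff = 8600 / 13.684 = 628.47.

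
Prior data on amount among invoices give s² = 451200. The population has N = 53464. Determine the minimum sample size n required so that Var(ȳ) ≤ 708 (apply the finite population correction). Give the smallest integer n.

Without fpc, n₀ = s²/D = 451200/708 = 637.2881.
With fpc, (1 − n/N)·s²/n ≤ D requires n ≥ n₀/(1 + n₀/N) = 637.2881/(1 + 637.2881/53464) = 629.7811.
Rounding up, n = 630.

630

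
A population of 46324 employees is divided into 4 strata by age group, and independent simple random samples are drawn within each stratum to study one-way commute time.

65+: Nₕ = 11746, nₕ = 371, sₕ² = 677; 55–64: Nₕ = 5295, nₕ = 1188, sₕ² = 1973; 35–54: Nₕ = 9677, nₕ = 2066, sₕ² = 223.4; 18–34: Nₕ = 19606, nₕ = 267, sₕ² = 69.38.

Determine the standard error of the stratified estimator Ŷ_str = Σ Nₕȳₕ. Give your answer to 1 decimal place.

19657.5

Var(Ŷ_str) = Σₕ Nₕ²(1 − fₕ)sₕ²/nₕ.
65+: 11746²·(1 − 371/11746)·677/371 = 2.4381261 × 10^8.
55–64: 5295²·(1 − 1188/5295)·1973/1188 = 3.6116139 × 10^7.
35–54: 9677²·(1 − 2066/9677)·223.4/2066 = 7.9640745 × 10^6.
18–34: 19606²·(1 − 267/19606)·69.38/267 = 9.852491 × 10^7.
Sum = 3.8641773 × 10^8.
SE = √(3.8641773 × 10^8) = 19657.5.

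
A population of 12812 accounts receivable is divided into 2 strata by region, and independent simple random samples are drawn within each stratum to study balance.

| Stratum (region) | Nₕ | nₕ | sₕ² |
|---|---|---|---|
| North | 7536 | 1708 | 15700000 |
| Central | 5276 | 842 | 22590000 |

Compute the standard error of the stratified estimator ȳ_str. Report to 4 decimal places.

Var(ȳ_str) = Σₕ Wₕ²(1 − fₕ)sₕ²/nₕ with Wₕ = Nₕ/N, N = 12812.
North: Wₕ = 0.58819856; term = 0.58819856²·(1 − 0.22664544)·15700000/1708 = 2459.452.
Central: Wₕ = 0.41180144; term = 0.41180144²·(1 − 0.15959060)·22590000/842 = 3823.5851.
Sum = 6283.0371.
SE = √(6283.0371) = 79.2656.

79.2656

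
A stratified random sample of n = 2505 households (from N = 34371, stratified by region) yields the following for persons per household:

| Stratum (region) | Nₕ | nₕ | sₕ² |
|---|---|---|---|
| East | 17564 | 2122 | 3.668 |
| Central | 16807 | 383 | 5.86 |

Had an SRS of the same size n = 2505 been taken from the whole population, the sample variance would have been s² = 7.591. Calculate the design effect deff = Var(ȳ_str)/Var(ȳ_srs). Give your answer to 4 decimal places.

Var(ȳ_str) = Σ Wₕ²(1−fₕ)sₕ²/nₕ with Wₕ = Nₕ/34371:
  East: (17564/34371)²·(1−2122/17564)·3.668/2122 = 3.9685019 × 10^-4
  Central: (16807/34371)²·(1−383/16807)·5.86/383 = 0.0035750625
  → Var(ȳ_str) = 0.0039719127.
Var(ȳ_srs) = (1 − 2505/34371)·7.591/2505 = 0.0028094845.
deff = 0.0039719127 / 0.0028094845 = 1.4138.

1.4138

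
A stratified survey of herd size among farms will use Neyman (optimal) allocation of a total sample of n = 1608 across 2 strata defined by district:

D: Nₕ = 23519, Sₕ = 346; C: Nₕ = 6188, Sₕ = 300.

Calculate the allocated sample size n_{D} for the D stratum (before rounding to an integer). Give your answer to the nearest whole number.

1309

Neyman allocation: nₕ = n·NₕSₕ / Σⱼ NⱼSⱼ.
Σ NⱼSⱼ = 23519·346 + 6188·300 = 9.993974 × 10^6.
n_{D} = 1608·23519·346 / (9.993974 × 10^6) = 1309.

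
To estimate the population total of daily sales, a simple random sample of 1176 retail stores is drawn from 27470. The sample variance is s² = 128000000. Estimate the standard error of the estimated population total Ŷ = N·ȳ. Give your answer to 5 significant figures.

8.8666 × 10^6

Var(Ŷ) = N²·Var(ȳ) = N²·(1 − n/N)·s²/n.
f = 1176/27470 = 0.04281034; Var(ȳ) = 0.95718966·128000000/1176 = 104183.91.
Var(Ŷ) = 27470² · 104183.91 = 7.8617272 × 10^13.
SE(Ŷ) = √(7.8617272 × 10^13) = 8.8666 × 10^6.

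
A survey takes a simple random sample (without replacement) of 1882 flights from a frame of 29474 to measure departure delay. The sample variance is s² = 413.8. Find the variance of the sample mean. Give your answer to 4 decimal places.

0.2058

Under SRS without replacement, Var(ȳ) = (1 − f)·s²/n with f = n/N = 1882/29474 = 0.06385289.
Var(ȳ) = (1 − 0.06385289)·413.8/1882 = 0.93614711·0.21987248 = 0.20583298.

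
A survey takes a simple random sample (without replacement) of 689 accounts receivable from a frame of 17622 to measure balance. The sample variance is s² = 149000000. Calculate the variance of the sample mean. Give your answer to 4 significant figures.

Under SRS without replacement, Var(ȳ) = (1 − f)·s²/n with f = n/N = 689/17622 = 0.03909885.
Var(ȳ) = (1 − 0.03909885)·149000000/689 = 0.96090115·216255.44 = 207800.1.

207800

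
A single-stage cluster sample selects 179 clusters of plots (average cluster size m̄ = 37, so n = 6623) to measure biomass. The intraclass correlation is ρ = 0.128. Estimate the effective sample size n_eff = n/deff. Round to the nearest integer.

1181

deff = 1 + (37 − 1)·0.128 = 1 + 4.608 = 5.608.
n_eff = 6623 / 5.608 = 1181.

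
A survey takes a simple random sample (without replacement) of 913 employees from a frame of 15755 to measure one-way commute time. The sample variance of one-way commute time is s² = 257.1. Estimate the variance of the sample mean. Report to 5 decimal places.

0.26528

Under SRS without replacement, Var(ȳ) = (1 − f)·s²/n with f = n/N = 913/15755 = 0.05794986.
Var(ȳ) = (1 − 0.05794986)·257.1/913 = 0.94205014·0.28159912 = 0.26528049.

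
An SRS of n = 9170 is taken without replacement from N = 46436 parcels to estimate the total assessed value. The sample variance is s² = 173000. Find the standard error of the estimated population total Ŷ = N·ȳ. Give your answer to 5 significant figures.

180690

Var(Ŷ) = N²·Var(ȳ) = N²·(1 − n/N)·s²/n.
f = 9170/46436 = 0.19747610; Var(ȳ) = 0.80252390·173000/9170 = 15.140309.
Var(Ŷ) = 46436² · 15.140309 = 3.264708 × 10^10.
SE(Ŷ) = √(3.264708 × 10^10) = 180690.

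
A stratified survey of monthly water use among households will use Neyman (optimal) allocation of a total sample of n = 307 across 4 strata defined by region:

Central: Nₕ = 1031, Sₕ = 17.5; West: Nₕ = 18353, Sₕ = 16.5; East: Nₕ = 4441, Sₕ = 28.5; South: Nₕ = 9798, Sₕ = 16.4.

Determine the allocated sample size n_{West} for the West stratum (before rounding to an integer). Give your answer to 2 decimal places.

152.88

Neyman allocation: nₕ = n·NₕSₕ / Σⱼ NⱼSⱼ.
Σ NⱼSⱼ = 1031·17.5 + 18353·16.5 + 4441·28.5 + 9798·16.4 = 608122.7.
n_{West} = 307·18353·16.5 / 608122.7 = 152.88.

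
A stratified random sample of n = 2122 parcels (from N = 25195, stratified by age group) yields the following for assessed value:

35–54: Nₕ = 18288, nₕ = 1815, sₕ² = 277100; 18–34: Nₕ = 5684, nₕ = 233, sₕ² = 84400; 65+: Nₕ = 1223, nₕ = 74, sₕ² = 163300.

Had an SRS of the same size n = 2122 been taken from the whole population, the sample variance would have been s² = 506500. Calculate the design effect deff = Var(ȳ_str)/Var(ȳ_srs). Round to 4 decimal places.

Var(ȳ_str) = Σ Wₕ²(1−fₕ)sₕ²/nₕ with Wₕ = Nₕ/25195:
  35–54: (18288/25195)²·(1−1815/18288)·277100/1815 = 72.455287
  18–34: (5684/25195)²·(1−233/5684)·84400/233 = 17.680236
  65+: (1223/25195)²·(1−74/1223)·163300/74 = 4.8850861
  → Var(ȳ_str) = 95.020609.
Var(ȳ_srs) = (1 − 2122/25195)·506500/2122 = 218.58672.
deff = 95.020609 / 218.58672 = 0.4347.

0.4347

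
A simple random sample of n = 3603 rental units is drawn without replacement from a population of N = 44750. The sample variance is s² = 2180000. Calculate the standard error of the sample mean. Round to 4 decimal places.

23.5868

Under SRS without replacement, Var(ȳ) = (1 − f)·s²/n with f = n/N = 3603/44750 = 0.08051397.
Var(ȳ) = (1 − 0.08051397)·2180000/3603 = 0.91948603·605.05135 = 556.33626.
SE(ȳ) = √(556.33626) = 23.5868.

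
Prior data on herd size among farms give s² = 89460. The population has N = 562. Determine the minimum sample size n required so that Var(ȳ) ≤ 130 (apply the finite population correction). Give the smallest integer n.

Without fpc, n₀ = s²/D = 89460/130 = 688.1538.
With fpc, (1 − n/N)·s²/n ≤ D requires n ≥ n₀/(1 + n₀/N) = 688.1538/(1 + 688.1538/562) = 309.3559.
Rounding up, n = 310.

310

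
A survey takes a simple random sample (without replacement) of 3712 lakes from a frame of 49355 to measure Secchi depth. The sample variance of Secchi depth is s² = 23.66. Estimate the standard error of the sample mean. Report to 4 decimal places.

Under SRS without replacement, Var(ȳ) = (1 − f)·s²/n with f = n/N = 3712/49355 = 0.07521021.
Var(ȳ) = (1 − 0.07521021)·23.66/3712 = 0.92478979·0.0063739224 = 0.0058945384.
SE(ȳ) = √(0.0058945384) = 0.0768.

0.0768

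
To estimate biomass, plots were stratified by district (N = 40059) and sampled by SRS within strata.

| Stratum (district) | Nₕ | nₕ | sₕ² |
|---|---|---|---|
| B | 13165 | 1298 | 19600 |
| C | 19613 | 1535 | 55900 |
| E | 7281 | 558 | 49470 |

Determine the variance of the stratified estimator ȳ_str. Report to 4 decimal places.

Var(ȳ_str) = Σₕ Wₕ²(1 − fₕ)sₕ²/nₕ with Wₕ = Nₕ/N, N = 40059.
B: Wₕ = 0.32864026; term = 0.32864026²·(1 − 0.09859476)·19600/1298 = 1.4700868.
C: Wₕ = 0.48960284; term = 0.48960284²·(1 − 0.07826442)·55900/1535 = 8.0463261.
E: Wₕ = 0.18175691; term = 0.18175691²·(1 − 0.07663782)·49470/558 = 2.7043422.
Sum = 12.220755.

12.2208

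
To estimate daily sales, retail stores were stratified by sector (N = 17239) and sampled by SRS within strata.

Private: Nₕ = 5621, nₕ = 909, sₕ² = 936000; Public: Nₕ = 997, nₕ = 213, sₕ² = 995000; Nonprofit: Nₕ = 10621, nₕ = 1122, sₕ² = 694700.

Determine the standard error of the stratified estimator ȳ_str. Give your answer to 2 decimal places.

Var(ȳ_str) = Σₕ Wₕ²(1 − fₕ)sₕ²/nₕ with Wₕ = Nₕ/N, N = 17239.
Private: Wₕ = 0.32606300; term = 0.32606300²·(1 − 0.16171500)·936000/909 = 91.77126.
Public: Wₕ = 0.05783398; term = 0.05783398²·(1 − 0.21364092)·995000/213 = 12.286567.
Nonprofit: Wₕ = 0.61610302; term = 0.61610302²·(1 − 0.10563977)·694700/1122 = 210.19559.
Sum = 314.25342.
SE = √(314.25342) = 17.73.

17.73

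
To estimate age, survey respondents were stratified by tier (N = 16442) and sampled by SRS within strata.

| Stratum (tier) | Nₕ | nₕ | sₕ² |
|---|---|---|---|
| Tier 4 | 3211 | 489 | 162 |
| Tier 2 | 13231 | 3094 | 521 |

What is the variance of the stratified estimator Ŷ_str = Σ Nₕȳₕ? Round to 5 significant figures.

2.5481 × 10^7

Var(Ŷ_str) = Σₕ Nₕ²(1 − fₕ)sₕ²/nₕ.
Tier 4: 3211²·(1 − 489/3211)·162/489 = 2.8955734 × 10^6.
Tier 2: 13231²·(1 − 3094/13231)·521/3094 = 2.2584971 × 10^7.
Sum = 2.5480544 × 10^7.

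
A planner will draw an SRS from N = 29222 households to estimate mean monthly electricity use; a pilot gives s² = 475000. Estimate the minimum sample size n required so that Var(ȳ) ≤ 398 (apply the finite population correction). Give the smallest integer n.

1147

Without fpc, n₀ = s²/D = 475000/398 = 1193.4673.
With fpc, (1 − n/N)·s²/n ≤ D requires n ≥ n₀/(1 + n₀/N) = 1193.4673/(1 + 1193.4673/29222) = 1146.6370.
Rounding up, n = 1147.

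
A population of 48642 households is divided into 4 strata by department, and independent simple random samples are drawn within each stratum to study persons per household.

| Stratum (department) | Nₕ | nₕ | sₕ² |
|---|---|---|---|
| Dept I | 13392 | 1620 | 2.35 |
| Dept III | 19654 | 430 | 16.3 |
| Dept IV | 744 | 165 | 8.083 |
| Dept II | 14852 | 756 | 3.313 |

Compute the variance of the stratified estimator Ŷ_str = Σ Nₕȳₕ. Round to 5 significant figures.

1.5490 × 10^7

Var(Ŷ_str) = Σₕ Nₕ²(1 − fₕ)sₕ²/nₕ.
Dept I: 13392²·(1 − 1620/13392)·2.35/1620 = 228690.72.
Dept III: 19654²·(1 − 430/19654)·16.3/430 = 1.4322336 × 10^7.
Dept IV: 744²·(1 − 165/744)·8.083/165 = 21102.802.
Dept II: 14852²·(1 − 756/14852)·3.313/756 = 917445.92.
Sum = 1.5489575 × 10^7.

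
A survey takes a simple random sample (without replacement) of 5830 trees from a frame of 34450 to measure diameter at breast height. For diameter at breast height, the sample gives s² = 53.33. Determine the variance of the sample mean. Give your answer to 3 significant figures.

Under SRS without replacement, Var(ȳ) = (1 − f)·s²/n with f = n/N = 5830/34450 = 0.16923077.
Var(ȳ) = (1 − 0.16923077)·53.33/5830 = 0.83076923·0.0091475129 = 0.0075994722.

0.00760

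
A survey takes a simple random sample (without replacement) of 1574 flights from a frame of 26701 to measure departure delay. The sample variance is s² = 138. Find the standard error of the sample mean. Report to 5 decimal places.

0.28724

Under SRS without replacement, Var(ȳ) = (1 − f)·s²/n with f = n/N = 1574/26701 = 0.05894910.
Var(ȳ) = (1 − 0.05894910)·138/1574 = 0.94105090·0.087674714 = 0.082506368.
SE(ȳ) = √(0.082506368) = 0.28724.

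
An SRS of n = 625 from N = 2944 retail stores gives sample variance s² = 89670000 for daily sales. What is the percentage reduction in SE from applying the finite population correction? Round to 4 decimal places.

f = n/N = 625/2944 = 0.21229620.
SE_no-fpc = √(s²/n) = 378.77698; SE_fpc = √((1−f)s²/n) = 336.17472.
Ratio = √(1−f) = 0.88752679. Reduction = 100·(1 − 0.88752679) = 11.2473%.

11.2473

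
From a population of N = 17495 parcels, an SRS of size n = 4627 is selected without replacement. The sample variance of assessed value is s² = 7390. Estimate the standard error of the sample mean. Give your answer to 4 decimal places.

1.0839

Under SRS without replacement, Var(ȳ) = (1 − f)·s²/n with f = n/N = 4627/17495 = 0.26447556.
Var(ȳ) = (1 − 0.26447556)·7390/4627 = 0.73552444·1.5971472 = 1.1747408.
SE(ȳ) = √(1.1747408) = 1.0839.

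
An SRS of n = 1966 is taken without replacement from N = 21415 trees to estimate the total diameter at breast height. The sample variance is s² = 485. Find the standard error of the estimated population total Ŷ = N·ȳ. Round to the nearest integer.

10136

Var(Ŷ) = N²·Var(ȳ) = N²·(1 − n/N)·s²/n.
f = 1966/21415 = 0.09180481; Var(ȳ) = 0.90819519·485/1966 = 0.22404612.
Var(Ŷ) = 21415² · 0.22404612 = 1.0274805 × 10^8.
SE(Ŷ) = √(1.0274805 × 10^8) = 10136.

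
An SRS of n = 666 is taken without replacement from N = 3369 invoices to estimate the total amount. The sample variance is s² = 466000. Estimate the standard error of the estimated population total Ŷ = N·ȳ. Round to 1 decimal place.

79823.2

Var(Ŷ) = N²·Var(ȳ) = N²·(1 − n/N)·s²/n.
f = 666/3369 = 0.19768477; Var(ȳ) = 0.80231523·466000/666 = 561.37972.
Var(Ŷ) = 3369² · 561.37972 = 6.3717502 × 10^9.
SE(Ŷ) = √(6.3717502 × 10^9) = 79823.2.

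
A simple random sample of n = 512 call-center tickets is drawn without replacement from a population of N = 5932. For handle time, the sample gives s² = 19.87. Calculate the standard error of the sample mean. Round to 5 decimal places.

0.18831

Under SRS without replacement, Var(ȳ) = (1 − f)·s²/n with f = n/N = 512/5932 = 0.08631153.
Var(ȳ) = (1 − 0.08631153)·19.87/512 = 0.91368847·0.038808594 = 0.035458965.
SE(ȳ) = √(0.035458965) = 0.18831.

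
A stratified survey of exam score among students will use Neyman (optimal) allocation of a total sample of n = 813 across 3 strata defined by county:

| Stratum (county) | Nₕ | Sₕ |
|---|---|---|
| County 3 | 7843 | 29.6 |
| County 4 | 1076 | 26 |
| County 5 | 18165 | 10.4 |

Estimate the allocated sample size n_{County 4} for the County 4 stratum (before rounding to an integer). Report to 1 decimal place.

50.7

Neyman allocation: nₕ = n·NₕSₕ / Σⱼ NⱼSⱼ.
Σ NⱼSⱼ = 7843·29.6 + 1076·26 + 18165·10.4 = 449044.8.
n_{County 4} = 813·1076·26 / 449044.8 = 50.7.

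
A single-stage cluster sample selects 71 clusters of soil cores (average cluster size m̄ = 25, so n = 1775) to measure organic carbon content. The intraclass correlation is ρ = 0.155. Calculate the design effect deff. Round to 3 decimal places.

4.720

deff = 1 + (25 − 1)·0.155 = 1 + 3.72 = 4.72.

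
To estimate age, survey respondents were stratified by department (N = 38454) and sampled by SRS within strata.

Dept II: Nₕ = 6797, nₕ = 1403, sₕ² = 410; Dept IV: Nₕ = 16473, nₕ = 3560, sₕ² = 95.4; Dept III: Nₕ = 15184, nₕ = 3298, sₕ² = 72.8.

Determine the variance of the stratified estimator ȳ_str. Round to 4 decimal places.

0.0138

Var(ȳ_str) = Σₕ Wₕ²(1 − fₕ)sₕ²/nₕ with Wₕ = Nₕ/N, N = 38454.
Dept II: Wₕ = 0.17675664; term = 0.17675664²·(1 − 0.20641459)·410/1403 = 0.0072455499.
Dept IV: Wₕ = 0.42838196; term = 0.42838196²·(1 − 0.21611121)·95.4/3560 = 0.0038549183.
Dept III: Wₕ = 0.39486139; term = 0.39486139²·(1 − 0.21720232)·72.8/3298 = 0.0026941366.
Sum = 0.013794605.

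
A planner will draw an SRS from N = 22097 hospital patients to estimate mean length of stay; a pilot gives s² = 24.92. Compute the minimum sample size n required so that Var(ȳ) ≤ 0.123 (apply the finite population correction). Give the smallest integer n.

Without fpc, n₀ = s²/D = 24.92/0.123 = 202.6016.
With fpc, (1 − n/N)·s²/n ≤ D requires n ≥ n₀/(1 + n₀/N) = 202.6016/(1 + 202.6016/22097) = 200.7609.
Rounding up, n = 201.

201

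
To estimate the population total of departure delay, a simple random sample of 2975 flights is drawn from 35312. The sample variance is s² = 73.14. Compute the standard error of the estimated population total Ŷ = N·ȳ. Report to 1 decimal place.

Var(Ŷ) = N²·Var(ȳ) = N²·(1 − n/N)·s²/n.
f = 2975/35312 = 0.08424898; Var(ȳ) = 0.91575102·73.14/2975 = 0.022513623.
Var(Ŷ) = 35312² · 0.022513623 = 2.8073077 × 10^7.
SE(Ŷ) = √(2.8073077 × 10^7) = 5298.4.

5298.4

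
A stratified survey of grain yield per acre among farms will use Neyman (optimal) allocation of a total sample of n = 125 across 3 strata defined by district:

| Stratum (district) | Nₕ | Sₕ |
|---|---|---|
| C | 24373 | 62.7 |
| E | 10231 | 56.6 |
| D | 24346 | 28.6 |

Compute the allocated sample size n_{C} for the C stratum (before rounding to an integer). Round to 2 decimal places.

68.14

Neyman allocation: nₕ = n·NₕSₕ / Σⱼ NⱼSⱼ.
Σ NⱼSⱼ = 24373·62.7 + 10231·56.6 + 24346·28.6 = 2.8035573 × 10^6.
n_{C} = 125·24373·62.7 / (2.8035573 × 10^6) = 68.14.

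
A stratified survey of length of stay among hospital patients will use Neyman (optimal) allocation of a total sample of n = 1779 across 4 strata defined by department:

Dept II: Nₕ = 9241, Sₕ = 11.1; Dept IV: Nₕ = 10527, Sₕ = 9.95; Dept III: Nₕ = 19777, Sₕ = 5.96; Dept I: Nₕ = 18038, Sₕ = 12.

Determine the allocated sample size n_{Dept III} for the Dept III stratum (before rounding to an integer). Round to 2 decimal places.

387.14

Neyman allocation: nₕ = n·NₕSₕ / Σⱼ NⱼSⱼ.
Σ NⱼSⱼ = 9241·11.1 + 10527·9.95 + 19777·5.96 + 18038·12 = 541645.67.
n_{Dept III} = 1779·19777·5.96 / 541645.67 = 387.14.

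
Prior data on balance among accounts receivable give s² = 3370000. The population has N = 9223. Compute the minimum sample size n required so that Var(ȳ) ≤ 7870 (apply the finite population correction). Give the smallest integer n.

Without fpc, n₀ = s²/D = 3370000/7870 = 428.2084.
With fpc, (1 − n/N)·s²/n ≤ D requires n ≥ n₀/(1 + n₀/N) = 428.2084/(1 + 428.2084/9223) = 409.2095.
Rounding up, n = 410.

410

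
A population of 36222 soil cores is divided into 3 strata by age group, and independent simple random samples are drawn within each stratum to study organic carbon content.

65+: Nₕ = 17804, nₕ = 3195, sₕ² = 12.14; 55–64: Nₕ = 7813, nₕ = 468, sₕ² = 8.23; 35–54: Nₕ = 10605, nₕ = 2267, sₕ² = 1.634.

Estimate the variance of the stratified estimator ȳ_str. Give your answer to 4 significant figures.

0.001571

Var(ȳ_str) = Σₕ Wₕ²(1 − fₕ)sₕ²/nₕ with Wₕ = Nₕ/N, N = 36222.
65+: Wₕ = 0.49152449; term = 0.49152449²·(1 − 0.17945406)·12.14/3195 = 7.5325331 × 10^-4.
55–64: Wₕ = 0.21569764; term = 0.21569764²·(1 − 0.05990017)·8.23/468 = 7.6916365 × 10^-4.
35–54: Wₕ = 0.29277787; term = 0.29277787²·(1 − 0.21376709)·1.634/2267 = 4.8576726 × 10^-5.
Sum = 0.0015709937.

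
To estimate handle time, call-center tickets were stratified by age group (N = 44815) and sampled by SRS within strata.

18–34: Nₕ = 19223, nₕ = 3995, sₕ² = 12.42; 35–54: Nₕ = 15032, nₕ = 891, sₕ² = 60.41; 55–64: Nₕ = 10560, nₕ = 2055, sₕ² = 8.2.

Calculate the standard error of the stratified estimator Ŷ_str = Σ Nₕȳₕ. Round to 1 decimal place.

3959.9

Var(Ŷ_str) = Σₕ Nₕ²(1 − fₕ)sₕ²/nₕ.
18–34: 19223²·(1 − 3995/19223)·12.42/3995 = 910057.53.
35–54: 15032²·(1 − 891/15032)·60.41/891 = 1.4412125 × 10^7.
55–64: 10560²·(1 − 2055/10560)·8.2/2055 = 358377.11.
Sum = 1.568056 × 10^7.
SE = √(1.568056 × 10^7) = 3959.9.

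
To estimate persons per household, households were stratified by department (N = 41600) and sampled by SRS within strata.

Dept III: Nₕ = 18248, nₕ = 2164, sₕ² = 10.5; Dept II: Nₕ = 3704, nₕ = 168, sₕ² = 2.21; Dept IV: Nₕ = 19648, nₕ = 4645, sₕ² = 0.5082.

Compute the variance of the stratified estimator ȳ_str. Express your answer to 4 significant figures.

9.411 × 10^-4

Var(ȳ_str) = Σₕ Wₕ²(1 − fₕ)sₕ²/nₕ with Wₕ = Nₕ/N, N = 41600.
Dept III: Wₕ = 0.43865385; term = 0.43865385²·(1 − 0.11858834)·10.5/2164 = 8.2291451 × 10^-4.
Dept II: Wₕ = 0.08903846; term = 0.08903846²·(1 − 0.04535637)·2.21/168 = 9.955878 × 10^-5.
Dept IV: Wₕ = 0.47230769; term = 0.47230769²·(1 − 0.23641083)·0.5082/4645 = 1.8636259 × 10^-5.
Sum = 9.4110955 × 10^-4.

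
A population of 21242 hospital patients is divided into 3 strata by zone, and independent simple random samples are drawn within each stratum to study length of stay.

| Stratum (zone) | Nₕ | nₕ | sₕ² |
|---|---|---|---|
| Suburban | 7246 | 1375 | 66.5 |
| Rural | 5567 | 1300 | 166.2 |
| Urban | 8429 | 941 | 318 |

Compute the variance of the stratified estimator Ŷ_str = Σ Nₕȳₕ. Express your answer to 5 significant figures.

Var(Ŷ_str) = Σₕ Nₕ²(1 − fₕ)sₕ²/nₕ.
Suburban: 7246²·(1 − 1375/7246)·66.5/1375 = 2.0574503 × 10^6.
Rural: 5567²·(1 − 1300/5567)·166.2/1300 = 3.0369073 × 10^6.
Urban: 8429²·(1 − 941/8429)·318/941 = 2.1329437 × 10^7.
Sum = 2.6423795 × 10^7.

2.6424 × 10^7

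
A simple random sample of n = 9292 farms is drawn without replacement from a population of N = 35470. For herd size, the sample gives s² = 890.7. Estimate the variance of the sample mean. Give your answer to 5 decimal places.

0.07075

Under SRS without replacement, Var(ȳ) = (1 − f)·s²/n with f = n/N = 9292/35470 = 0.26196786.
Var(ȳ) = (1 − 0.26196786)·890.7/9292 = 0.73803214·0.095856651 = 0.070745289.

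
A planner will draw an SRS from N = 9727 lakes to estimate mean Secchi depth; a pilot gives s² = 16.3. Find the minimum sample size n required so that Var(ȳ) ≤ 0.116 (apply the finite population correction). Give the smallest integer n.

Without fpc, n₀ = s²/D = 16.3/0.116 = 140.5172.
With fpc, (1 − n/N)·s²/n ≤ D requires n ≥ n₀/(1 + n₀/N) = 140.5172/(1 + 140.5172/9727) = 138.5162.
Rounding up, n = 139.

139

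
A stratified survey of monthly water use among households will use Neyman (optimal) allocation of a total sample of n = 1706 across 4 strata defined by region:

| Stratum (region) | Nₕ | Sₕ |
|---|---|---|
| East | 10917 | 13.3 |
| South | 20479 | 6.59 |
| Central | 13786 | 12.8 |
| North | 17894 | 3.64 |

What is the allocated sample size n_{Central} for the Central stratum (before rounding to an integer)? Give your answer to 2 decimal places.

Neyman allocation: nₕ = n·NₕSₕ / Σⱼ NⱼSⱼ.
Σ NⱼSⱼ = 10917·13.3 + 20479·6.59 + 13786·12.8 + 17894·3.64 = 521747.67.
n_{Central} = 1706·13786·12.8 / 521747.67 = 576.99.

576.99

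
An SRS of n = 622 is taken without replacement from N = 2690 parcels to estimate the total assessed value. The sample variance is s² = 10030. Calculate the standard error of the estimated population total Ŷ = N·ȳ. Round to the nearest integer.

Var(Ŷ) = N²·Var(ȳ) = N²·(1 − n/N)·s²/n.
f = 622/2690 = 0.23122677; Var(ȳ) = 0.76877323·10030/622 = 12.396777.
Var(Ŷ) = 2690² · 12.396777 = 8.9704318 × 10^7.
SE(Ŷ) = √(8.9704318 × 10^7) = 9471.

9471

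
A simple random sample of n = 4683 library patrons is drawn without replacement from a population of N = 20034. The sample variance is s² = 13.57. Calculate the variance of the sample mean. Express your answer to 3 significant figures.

Under SRS without replacement, Var(ȳ) = (1 − f)·s²/n with f = n/N = 4683/20034 = 0.23375262.
Var(ȳ) = (1 − 0.23375262)·13.57/4683 = 0.76624738·0.0028977151 = 0.0022203666.

0.00222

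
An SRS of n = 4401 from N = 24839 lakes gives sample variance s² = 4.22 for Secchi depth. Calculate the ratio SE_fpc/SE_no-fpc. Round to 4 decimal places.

f = n/N = 4401/24839 = 0.17718105.
SE_no-fpc = √(s²/n) = 0.030965674; SE_fpc = √((1−f)s²/n) = 0.028088768.
Ratio = √(1−f) = 0.90709369.

0.9071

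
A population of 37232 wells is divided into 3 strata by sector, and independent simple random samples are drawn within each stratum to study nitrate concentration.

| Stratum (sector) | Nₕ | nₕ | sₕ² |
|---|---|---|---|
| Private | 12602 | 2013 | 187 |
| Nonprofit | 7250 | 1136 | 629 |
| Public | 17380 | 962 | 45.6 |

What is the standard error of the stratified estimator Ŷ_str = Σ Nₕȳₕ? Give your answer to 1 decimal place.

Var(Ŷ_str) = Σₕ Nₕ²(1 − fₕ)sₕ²/nₕ.
Private: 12602²·(1 − 2013/12602)·187/2013 = 1.2396305 × 10^7.
Nonprofit: 7250²·(1 − 1136/7250)·629/1136 = 2.4543458 × 10^7.
Public: 17380²·(1 − 962/17380)·45.6/962 = 1.3525701 × 10^7.
Sum = 5.0465464 × 10^7.
SE = √(5.0465464 × 10^7) = 7103.9.

7103.9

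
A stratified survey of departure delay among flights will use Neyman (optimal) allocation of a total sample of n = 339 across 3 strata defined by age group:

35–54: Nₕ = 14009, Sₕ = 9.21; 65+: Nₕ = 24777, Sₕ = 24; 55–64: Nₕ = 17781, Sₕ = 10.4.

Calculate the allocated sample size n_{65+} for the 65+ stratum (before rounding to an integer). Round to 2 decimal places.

221.87

Neyman allocation: nₕ = n·NₕSₕ / Σⱼ NⱼSⱼ.
Σ NⱼSⱼ = 14009·9.21 + 24777·24 + 17781·10.4 = 908593.29.
n_{65+} = 339·24777·24 / 908593.29 = 221.87.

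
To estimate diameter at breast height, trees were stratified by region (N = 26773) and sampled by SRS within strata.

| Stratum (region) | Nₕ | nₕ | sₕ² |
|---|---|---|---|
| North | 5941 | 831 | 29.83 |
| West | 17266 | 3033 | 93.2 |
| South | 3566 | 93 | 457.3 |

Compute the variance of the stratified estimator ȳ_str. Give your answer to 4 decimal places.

0.0970

Var(ȳ_str) = Σₕ Wₕ²(1 − fₕ)sₕ²/nₕ with Wₕ = Nₕ/N, N = 26773.
North: Wₕ = 0.22190266; term = 0.22190266²·(1 − 0.13987544)·29.83/831 = 0.0015203326.
West: Wₕ = 0.64490345; term = 0.64490345²·(1 − 0.17566315)·93.2/3033 = 0.010535075.
South: Wₕ = 0.13319389; term = 0.13319389²·(1 − 0.02607964)·457.3/93 = 0.084959177.
Sum = 0.097014585.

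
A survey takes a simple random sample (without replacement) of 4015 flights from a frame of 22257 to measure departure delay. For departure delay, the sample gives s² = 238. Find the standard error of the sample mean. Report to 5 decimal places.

0.22042

Under SRS without replacement, Var(ȳ) = (1 − f)·s²/n with f = n/N = 4015/22257 = 0.18039269.
Var(ȳ) = (1 − 0.18039269)·238/4015 = 0.81960731·0.059277709 = 0.048584444.
SE(ȳ) = √(0.048584444) = 0.22042.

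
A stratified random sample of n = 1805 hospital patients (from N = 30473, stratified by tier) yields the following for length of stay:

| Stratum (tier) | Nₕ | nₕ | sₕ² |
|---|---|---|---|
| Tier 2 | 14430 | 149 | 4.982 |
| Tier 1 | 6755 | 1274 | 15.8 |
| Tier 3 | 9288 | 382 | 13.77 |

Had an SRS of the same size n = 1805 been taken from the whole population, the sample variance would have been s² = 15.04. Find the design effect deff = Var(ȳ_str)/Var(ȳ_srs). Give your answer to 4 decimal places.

Var(ȳ_str) = Σ Wₕ²(1−fₕ)sₕ²/nₕ with Wₕ = Nₕ/30473:
  Tier 2: (14430/30473)²·(1−149/14430)·4.982/149 = 0.007420138
  Tier 1: (6755/30473)²·(1−1274/6755)·15.8/1274 = 4.9447278 × 10^-4
  Tier 3: (9288/30473)²·(1−382/9288)·13.77/382 = 0.0032110351
  → Var(ȳ_str) = 0.011125646.
Var(ȳ_srs) = (1 − 1805/30473)·15.04/1805 = 0.0078388583.
deff = 0.011125646 / 0.0078388583 = 1.4193.

1.4193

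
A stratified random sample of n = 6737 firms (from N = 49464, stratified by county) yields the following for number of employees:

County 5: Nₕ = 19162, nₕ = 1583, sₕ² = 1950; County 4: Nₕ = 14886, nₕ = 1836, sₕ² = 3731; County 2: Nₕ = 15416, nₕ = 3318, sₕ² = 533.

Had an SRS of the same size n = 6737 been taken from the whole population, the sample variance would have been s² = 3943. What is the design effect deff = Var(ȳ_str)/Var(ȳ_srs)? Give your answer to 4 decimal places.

Var(ȳ_str) = Σ Wₕ²(1−fₕ)sₕ²/nₕ with Wₕ = Nₕ/49464:
  County 5: (19162/49464)²·(1−1583/19162)·1950/1583 = 0.1695939
  County 4: (14886/49464)²·(1−1836/14886)·3731/1836 = 0.16134765
  County 2: (15416/49464)²·(1−3318/15416)·533/3318 = 0.012244968
  → Var(ȳ_str) = 0.34318652.
Var(ȳ_srs) = (1 − 6737/49464)·3943/6737 = 0.50556081.
deff = 0.34318652 / 0.50556081 = 0.6788.

0.6788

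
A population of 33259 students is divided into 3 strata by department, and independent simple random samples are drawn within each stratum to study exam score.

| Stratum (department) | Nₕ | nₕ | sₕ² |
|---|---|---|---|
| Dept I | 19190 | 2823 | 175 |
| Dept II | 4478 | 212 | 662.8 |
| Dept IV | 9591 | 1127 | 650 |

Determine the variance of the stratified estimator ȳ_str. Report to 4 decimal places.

0.1139

Var(ȳ_str) = Σₕ Wₕ²(1 − fₕ)sₕ²/nₕ with Wₕ = Nₕ/N, N = 33259.
Dept I: Wₕ = 0.57698668; term = 0.57698668²·(1 − 0.14710787)·175/2823 = 0.017601629.
Dept II: Wₕ = 0.13464025; term = 0.13464025²·(1 − 0.04734256)·662.8/212 = 0.053992471.
Dept IV: Wₕ = 0.28837307; term = 0.28837307²·(1 − 0.11750600)·650/1127 = 0.04232633.
Sum = 0.11392043.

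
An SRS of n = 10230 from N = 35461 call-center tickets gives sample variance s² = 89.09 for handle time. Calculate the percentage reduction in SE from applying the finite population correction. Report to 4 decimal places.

15.6487

f = n/N = 10230/35461 = 0.28848594.
SE_no-fpc = √(s²/n) = 0.093320415; SE_fpc = √((1−f)s²/n) = 0.078716977.
Ratio = √(1−f) = 0.84351293. Reduction = 100·(1 − 0.84351293) = 15.6487%.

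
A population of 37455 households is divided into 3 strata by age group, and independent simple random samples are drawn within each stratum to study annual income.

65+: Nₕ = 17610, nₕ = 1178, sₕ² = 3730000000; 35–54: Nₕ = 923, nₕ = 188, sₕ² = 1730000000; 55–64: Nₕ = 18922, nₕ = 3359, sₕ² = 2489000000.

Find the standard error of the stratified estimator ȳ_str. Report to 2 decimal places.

901.73

Var(ȳ_str) = Σₕ Wₕ²(1 − fₕ)sₕ²/nₕ with Wₕ = Nₕ/N, N = 37455.
65+: Wₕ = 0.47016420; term = 0.47016420²·(1 − 0.06689381)·3730000000/1178 = 653121.11.
35–54: Wₕ = 0.02464290; term = 0.02464290²·(1 − 0.20368364)·1730000000/188 = 4449.9762.
55–64: Wₕ = 0.50519290; term = 0.50519290²·(1 − 0.17751823)·2489000000/3359 = 155544.85.
Sum = 813115.94.
SE = √(813115.94) = 901.73.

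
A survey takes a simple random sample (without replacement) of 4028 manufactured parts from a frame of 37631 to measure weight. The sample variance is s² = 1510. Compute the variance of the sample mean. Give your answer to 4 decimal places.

Under SRS without replacement, Var(ȳ) = (1 − f)·s²/n with f = n/N = 4028/37631 = 0.10703941.
Var(ȳ) = (1 − 0.10703941)·1510/4028 = 0.89296059·0.37487587 = 0.33474938.

0.3347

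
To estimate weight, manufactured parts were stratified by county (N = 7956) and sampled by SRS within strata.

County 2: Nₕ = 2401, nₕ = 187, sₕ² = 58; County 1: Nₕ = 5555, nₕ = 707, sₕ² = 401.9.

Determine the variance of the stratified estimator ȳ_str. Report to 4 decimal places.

0.2679

Var(ȳ_str) = Σₕ Wₕ²(1 − fₕ)sₕ²/nₕ with Wₕ = Nₕ/N, N = 7956.
County 2: Wₕ = 0.30178482; term = 0.30178482²·(1 − 0.07788421)·58/187 = 0.026047534.
County 1: Wₕ = 0.69821518; term = 0.69821518²·(1 − 0.12727273)·401.9/707 = 0.24185536.
Sum = 0.26790289.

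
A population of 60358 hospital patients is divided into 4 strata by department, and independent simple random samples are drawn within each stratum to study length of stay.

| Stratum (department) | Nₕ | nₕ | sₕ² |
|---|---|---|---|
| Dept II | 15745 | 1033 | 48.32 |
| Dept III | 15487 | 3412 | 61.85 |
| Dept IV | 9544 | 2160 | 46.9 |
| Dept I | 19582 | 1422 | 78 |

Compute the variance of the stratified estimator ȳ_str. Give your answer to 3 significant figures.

0.00968

Var(ȳ_str) = Σₕ Wₕ²(1 − fₕ)sₕ²/nₕ with Wₕ = Nₕ/N, N = 60358.
Dept II: Wₕ = 0.26086020; term = 0.26086020²·(1 − 0.06560813)·48.32/1033 = 0.0029742078.
Dept III: Wₕ = 0.25658571; term = 0.25658571²·(1 − 0.22031381)·61.85/3412 = 9.3049799 × 10^-4.
Dept IV: Wₕ = 0.15812320; term = 0.15812320²·(1 − 0.22632020)·46.9/2160 = 4.2002151 × 10^-4.
Dept I: Wₕ = 0.32443090; term = 0.32443090²·(1 − 0.07261771)·78/1422 = 0.0053542447.
Sum = 0.009678972.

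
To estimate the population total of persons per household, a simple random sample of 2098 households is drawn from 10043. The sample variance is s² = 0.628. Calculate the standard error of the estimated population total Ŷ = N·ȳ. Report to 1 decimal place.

Var(Ŷ) = N²·Var(ȳ) = N²·(1 − n/N)·s²/n.
f = 2098/10043 = 0.20890172; Var(ȳ) = 0.79109828·0.628/2098 = 2.3680158 × 10^-4.
Var(Ŷ) = 10043² · (2.3680158 × 10^-4) = 23884.245.
SE(Ŷ) = √(23884.245) = 154.5.

154.5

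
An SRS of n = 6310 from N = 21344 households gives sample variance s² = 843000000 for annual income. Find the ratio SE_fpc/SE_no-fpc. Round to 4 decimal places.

f = n/N = 6310/21344 = 0.29563343.
SE_no-fpc = √(s²/n) = 365.50987; SE_fpc = √((1−f)s²/n) = 306.75982.
Ratio = √(1−f) = 0.83926549.

0.8393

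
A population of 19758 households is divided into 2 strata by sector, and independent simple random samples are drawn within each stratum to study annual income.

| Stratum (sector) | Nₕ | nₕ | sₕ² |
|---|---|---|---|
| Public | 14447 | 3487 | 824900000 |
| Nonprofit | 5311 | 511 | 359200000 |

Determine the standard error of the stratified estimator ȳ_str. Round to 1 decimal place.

376.6

Var(ȳ_str) = Σₕ Wₕ²(1 − fₕ)sₕ²/nₕ with Wₕ = Nₕ/N, N = 19758.
Public: Wₕ = 0.73119749; term = 0.73119749²·(1 − 0.24136499)·824900000/3487 = 95951.467.
Nonprofit: Wₕ = 0.26880251; term = 0.26880251²·(1 − 0.09621540)·359200000/511 = 45903.627.
Sum = 141855.09.
SE = √(141855.09) = 376.6.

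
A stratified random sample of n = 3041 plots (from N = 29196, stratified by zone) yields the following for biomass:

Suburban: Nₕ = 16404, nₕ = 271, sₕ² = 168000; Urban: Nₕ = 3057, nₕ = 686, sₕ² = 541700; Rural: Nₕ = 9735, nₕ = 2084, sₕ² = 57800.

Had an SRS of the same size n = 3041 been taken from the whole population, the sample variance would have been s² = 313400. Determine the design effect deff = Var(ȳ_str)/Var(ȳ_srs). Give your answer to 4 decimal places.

Var(ȳ_str) = Σ Wₕ²(1−fₕ)sₕ²/nₕ with Wₕ = Nₕ/29196:
  Suburban: (16404/29196)²·(1−271/16404)·168000/271 = 192.46784
  Urban: (3057/29196)²·(1−686/3057)·541700/686 = 6.7145205
  Rural: (9735/29196)²·(1−2084/9735)·57800/2084 = 2.4234696
  → Var(ȳ_str) = 201.60583.
Var(ȳ_srs) = (1 − 3041/29196)·313400/3041 = 92.323857.
deff = 201.60583 / 92.323857 = 2.1837.

2.1837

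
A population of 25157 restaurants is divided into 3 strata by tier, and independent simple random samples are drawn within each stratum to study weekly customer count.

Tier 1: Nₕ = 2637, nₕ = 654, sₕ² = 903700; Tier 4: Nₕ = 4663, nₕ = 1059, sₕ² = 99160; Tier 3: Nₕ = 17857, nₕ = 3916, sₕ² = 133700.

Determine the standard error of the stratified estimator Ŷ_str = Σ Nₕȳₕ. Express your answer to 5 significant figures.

Var(Ŷ_str) = Σₕ Nₕ²(1 − fₕ)sₕ²/nₕ.
Tier 1: 2637²·(1 − 654/2637)·903700/654 = 7.2256909 × 10^9.
Tier 4: 4663²·(1 − 1059/4663)·99160/1059 = 1.573587 × 10^9.
Tier 3: 17857²·(1 − 3916/17857)·133700/3916 = 8.4994564 × 10^9.
Sum = 1.7298734 × 10^10.
SE = √(1.7298734 × 10^10) = 131520.

131520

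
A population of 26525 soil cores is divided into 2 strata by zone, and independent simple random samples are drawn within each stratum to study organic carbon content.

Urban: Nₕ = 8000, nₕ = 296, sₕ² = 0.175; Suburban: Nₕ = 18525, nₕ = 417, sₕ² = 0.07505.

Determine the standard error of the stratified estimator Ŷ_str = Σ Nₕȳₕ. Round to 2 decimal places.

Var(Ŷ_str) = Σₕ Nₕ²(1 − fₕ)sₕ²/nₕ.
Urban: 8000²·(1 − 296/8000)·0.175/296 = 36437.838.
Suburban: 18525²·(1 − 417/18525)·0.07505/417 = 60373.082.
Sum = 96810.92.
SE = √(96810.92) = 311.14.

311.14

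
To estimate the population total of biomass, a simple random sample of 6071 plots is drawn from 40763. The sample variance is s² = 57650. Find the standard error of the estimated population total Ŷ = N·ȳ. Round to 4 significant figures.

115900

Var(Ŷ) = N²·Var(ȳ) = N²·(1 − n/N)·s²/n.
f = 6071/40763 = 0.14893408; Var(ȳ) = 0.85106592·57650/6071 = 8.0816917.
Var(Ŷ) = 40763² · 8.0816917 = 1.3428718 × 10^10.
SE(Ŷ) = √(1.3428718 × 10^10) = 115900.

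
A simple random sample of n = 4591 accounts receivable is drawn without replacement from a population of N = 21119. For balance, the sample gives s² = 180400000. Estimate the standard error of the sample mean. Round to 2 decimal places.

175.36

Under SRS without replacement, Var(ȳ) = (1 − f)·s²/n with f = n/N = 4591/21119 = 0.21738719.
Var(ȳ) = (1 − 0.21738719)·180400000/4591 = 0.78261281·39294.271 = 30752.2.
SE(ȳ) = √(30752.2) = 175.36.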